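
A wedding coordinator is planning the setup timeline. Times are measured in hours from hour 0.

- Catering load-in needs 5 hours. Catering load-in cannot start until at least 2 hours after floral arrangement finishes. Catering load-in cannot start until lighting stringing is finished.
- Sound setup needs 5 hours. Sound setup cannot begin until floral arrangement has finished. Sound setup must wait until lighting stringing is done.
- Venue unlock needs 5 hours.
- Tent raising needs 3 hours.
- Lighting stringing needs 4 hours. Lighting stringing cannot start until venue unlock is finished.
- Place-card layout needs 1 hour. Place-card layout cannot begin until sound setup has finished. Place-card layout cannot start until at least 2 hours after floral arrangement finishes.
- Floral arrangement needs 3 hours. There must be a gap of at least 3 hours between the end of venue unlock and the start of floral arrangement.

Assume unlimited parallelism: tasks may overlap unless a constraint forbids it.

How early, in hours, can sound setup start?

11

Venue unlock can start immediately at hour 0; it finishes at hour 5.
Lighting stringing cannot begin until venue unlock (finishes hour 5). It runs from hour 5 to 5 + 4 = hour 9.
Floral arrangement cannot begin until venue unlock (finishes hour 5, plus 3-hour gap → hour 8). It runs from hour 8 to 8 + 3 = hour 11.
Sound setup waits on floral arrangement (finishes hour 11); lighting stringing (finishes hour 9). The latest of these is hour 11, which is the earliest sound setup can start.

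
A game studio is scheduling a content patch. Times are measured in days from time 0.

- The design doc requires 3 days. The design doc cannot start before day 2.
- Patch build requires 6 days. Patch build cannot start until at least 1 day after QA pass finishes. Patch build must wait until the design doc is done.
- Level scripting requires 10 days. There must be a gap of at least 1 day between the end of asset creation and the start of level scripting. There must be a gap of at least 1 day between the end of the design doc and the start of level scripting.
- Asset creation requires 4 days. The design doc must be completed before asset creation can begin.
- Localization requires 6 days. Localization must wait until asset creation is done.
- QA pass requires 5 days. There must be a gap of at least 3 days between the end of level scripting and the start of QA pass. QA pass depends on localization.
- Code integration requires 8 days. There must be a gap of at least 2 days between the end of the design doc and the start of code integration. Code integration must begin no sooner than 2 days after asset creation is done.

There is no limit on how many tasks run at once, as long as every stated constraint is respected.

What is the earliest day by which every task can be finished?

35

The design doc cannot begin until its own release at day 2. It runs from day 2 to 2 + 3 = day 5.
Asset creation waits on the design doc (finishes day 5), so it starts at day 5 and finishes at 5 + 4 = day 9.
Localization waits on asset creation (finishes day 9), so it starts at day 9 and finishes at 9 + 6 = day 15.
Code integration cannot start until the design doc (finishes day 5, plus 2-day gap → day 7); asset creation (finishes day 9, plus 2-day gap → day 11). The controlling bound is day 11, so code integration finishes at 11 + 8 = day 19.
Level scripting has to wait for asset creation (finishes day 9, plus 1-day gap → day 10); the design doc (finishes day 5, plus 1-day gap → day 6). The latest of these is day 10, so level scripting runs day 10 to 10 + 10 = day 20.
QA pass needs all of level scripting (finishes day 20, plus 3-day gap → day 23); localization (finishes day 15). That puts its earliest start at day 23; it finishes at 23 + 5 = day 28.
Patch build has to wait for QA pass (finishes day 28, plus 1-day gap → day 29); the design doc (finishes day 5). The latest of these is day 29, so patch build runs day 29 to 29 + 6 = day 35.
All tasks are finished once the last one completes. Finish times: The design doc at 5, Asset creation at 9, Level scripting at 20, Code integration at 19, Localization at 15, QA pass at 28, Patch build at 35. The latest is day 35.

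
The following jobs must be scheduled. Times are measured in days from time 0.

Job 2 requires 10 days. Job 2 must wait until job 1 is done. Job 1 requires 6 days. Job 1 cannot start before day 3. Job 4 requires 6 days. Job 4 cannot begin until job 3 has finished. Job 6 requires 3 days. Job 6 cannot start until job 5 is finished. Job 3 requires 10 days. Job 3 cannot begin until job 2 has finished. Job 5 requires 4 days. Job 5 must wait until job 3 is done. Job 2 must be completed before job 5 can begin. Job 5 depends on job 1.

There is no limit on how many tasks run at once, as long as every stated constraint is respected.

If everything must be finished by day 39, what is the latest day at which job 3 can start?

22

Job 4 has no dependents, so it just needs to finish by day 39. Starting by 39 − 6 = day 33 achieves that.
Nothing follows job 6; the deadline of day 39 is its only limit. It must start by 39 − 3 = day 36.
Since job 6 (must start by day 36) depends on it, job 5 must finish by day 36. Backing off its 4-day duration gives a latest start of day 32.
Job 3 must finish in time for job 4 (must start by day 33); job 5 (must start by day 32). The tightest is day 32, so job 3 must start by 32 − 10 = day 22.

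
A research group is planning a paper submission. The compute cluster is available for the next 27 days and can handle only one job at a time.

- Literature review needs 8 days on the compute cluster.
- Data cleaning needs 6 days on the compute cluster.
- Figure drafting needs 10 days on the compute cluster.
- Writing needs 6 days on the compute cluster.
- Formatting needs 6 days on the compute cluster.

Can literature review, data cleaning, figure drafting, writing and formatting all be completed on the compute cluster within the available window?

Running back to back, the jobs need 8 + 6 + 10 + 6 + 6 = 36 days on the compute cluster.
Since 36 > 27, they cannot all fit.

No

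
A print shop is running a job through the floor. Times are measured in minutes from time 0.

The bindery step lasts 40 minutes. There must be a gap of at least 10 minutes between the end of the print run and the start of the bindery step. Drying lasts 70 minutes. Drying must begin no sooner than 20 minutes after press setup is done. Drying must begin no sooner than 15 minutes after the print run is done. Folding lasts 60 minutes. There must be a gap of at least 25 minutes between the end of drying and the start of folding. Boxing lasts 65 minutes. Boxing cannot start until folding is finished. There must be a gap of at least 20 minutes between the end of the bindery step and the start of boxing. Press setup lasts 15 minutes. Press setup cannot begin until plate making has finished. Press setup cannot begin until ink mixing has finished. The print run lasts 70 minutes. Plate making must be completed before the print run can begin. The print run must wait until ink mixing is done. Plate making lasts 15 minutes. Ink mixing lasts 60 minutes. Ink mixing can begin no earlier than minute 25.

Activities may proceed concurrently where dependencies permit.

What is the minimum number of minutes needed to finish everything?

After its own release at minute 25, ink mixing can start at minute 25 and finishes at minute 85.
Nothing blocks plate making, so it runs from minute 0 to minute 15.
The print run needs all of plate making (finishes minute 15); ink mixing (finishes minute 85). That puts its earliest start at minute 85; it finishes at 85 + 70 = minute 155.
The bindery step waits on the print run (finishes minute 155, plus 10-minute gap → minute 165), so it starts at minute 165 and finishes at 165 + 40 = minute 205.
Press setup cannot start until plate making (finishes minute 15); ink mixing (finishes minute 85). The controlling bound is minute 85, so press setup finishes at 85 + 15 = minute 100.
Drying needs all of press setup (finishes minute 100, plus 20-minute gap → minute 120); the print run (finishes minute 155, plus 15-minute gap → minute 170). That puts its earliest start at minute 170; it finishes at 170 + 70 = minute 240.
Folding waits on drying (finishes minute 240, plus 25-minute gap → minute 265), so it starts at minute 265 and finishes at 265 + 60 = minute 325.
Boxing has to wait for folding (finishes minute 325); the bindery step (finishes minute 205, plus 20-minute gap → minute 225). The latest of these is minute 325, so boxing runs minute 325 to 325 + 65 = minute 390.
All tasks are finished once the last one completes. Finish times: Plate making at 15, Ink mixing at 85, Press setup at 100, The print run at 155, Drying at 240, Folding at 325, The bindery step at 205, Boxing at 390. The latest is minute 390.

390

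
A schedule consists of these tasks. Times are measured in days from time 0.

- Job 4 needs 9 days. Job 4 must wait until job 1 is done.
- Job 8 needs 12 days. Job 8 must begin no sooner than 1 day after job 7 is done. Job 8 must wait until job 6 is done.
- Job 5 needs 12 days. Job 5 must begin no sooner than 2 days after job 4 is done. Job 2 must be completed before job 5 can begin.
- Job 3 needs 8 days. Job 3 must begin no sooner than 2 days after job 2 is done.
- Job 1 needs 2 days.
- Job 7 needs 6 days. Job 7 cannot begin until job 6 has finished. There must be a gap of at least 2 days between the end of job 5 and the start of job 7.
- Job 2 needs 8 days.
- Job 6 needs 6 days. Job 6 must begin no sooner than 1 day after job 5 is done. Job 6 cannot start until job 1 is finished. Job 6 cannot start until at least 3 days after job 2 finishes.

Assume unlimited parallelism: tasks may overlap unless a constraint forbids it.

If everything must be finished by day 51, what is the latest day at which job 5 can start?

Job 8 has no dependents, so it just needs to finish by day 51. Starting by 51 − 12 = day 39 achieves that.
Job 7 feeds into job 8 (must start by day 39, minus 1-day gap → day 38); so job 7 must finish by day 38 and therefore start by day 32.
Job 6 feeds job 7 (must start by day 32); job 8 (must start by day 39). Taking the minimum, job 6 must finish by day 32 and start by 32 − 6 = day 26.
Job 5 has several dependents: job 6 (must start by day 26, minus 1-day gap → day 25); job 7 (must start by day 32, minus 2-day gap → day 30). The earliest of those limits is day 25, so job 5 must start by 25 − 12 = day 13.

13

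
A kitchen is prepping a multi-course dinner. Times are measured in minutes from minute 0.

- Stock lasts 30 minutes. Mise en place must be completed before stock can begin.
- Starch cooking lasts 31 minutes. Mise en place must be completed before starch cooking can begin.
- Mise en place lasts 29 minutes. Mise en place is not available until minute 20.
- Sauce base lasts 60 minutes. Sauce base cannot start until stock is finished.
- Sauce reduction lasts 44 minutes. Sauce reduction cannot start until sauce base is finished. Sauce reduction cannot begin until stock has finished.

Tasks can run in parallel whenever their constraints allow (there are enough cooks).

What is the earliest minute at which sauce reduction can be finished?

Mise en place waits on its own release at minute 20, so it starts at minute 20 and finishes at 20 + 29 = minute 49.
Stock waits on mise en place (finishes minute 49), so it starts at minute 49 and finishes at 49 + 30 = minute 79.
Sauce base cannot begin until stock (finishes minute 79). It runs from minute 79 to 79 + 60 = minute 139.
Sauce reduction needs all of sauce base (finishes minute 139); stock (finishes minute 79). That puts its earliest start at minute 139; it finishes at 139 + 44 = minute 183.

183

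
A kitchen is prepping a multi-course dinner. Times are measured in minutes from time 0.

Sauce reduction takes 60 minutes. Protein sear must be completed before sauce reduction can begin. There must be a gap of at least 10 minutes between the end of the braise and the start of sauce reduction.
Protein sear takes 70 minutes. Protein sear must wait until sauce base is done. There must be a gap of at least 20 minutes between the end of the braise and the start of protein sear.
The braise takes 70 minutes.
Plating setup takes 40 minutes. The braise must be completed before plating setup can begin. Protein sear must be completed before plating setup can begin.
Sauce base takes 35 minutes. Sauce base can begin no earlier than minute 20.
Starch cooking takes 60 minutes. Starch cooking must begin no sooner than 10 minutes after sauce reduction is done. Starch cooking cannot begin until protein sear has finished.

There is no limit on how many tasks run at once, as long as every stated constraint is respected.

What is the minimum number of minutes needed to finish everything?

290

The braise can start immediately at minute 0; it finishes at minute 70.
Sauce base cannot begin until its own release at minute 20. It runs from minute 20 to 20 + 35 = minute 55.
Protein sear cannot start until sauce base (finishes minute 55); the braise (finishes minute 70, plus 20-minute gap → minute 90). The controlling bound is minute 90, so protein sear finishes at 90 + 70 = minute 160.
Plating setup has to wait for the braise (finishes minute 70); protein sear (finishes minute 160). The latest of these is minute 160, so plating setup runs minute 160 to 160 + 40 = minute 200.
Sauce reduction cannot start until protein sear (finishes minute 160); the braise (finishes minute 70, plus 10-minute gap → minute 80). The controlling bound is minute 160, so sauce reduction finishes at 160 + 60 = minute 220.
For starch cooking: sauce reduction (finishes minute 220, plus 10-minute gap → minute 230); protein sear (finishes minute 160). Taking the maximum gives a start of minute 230, and it finishes at 230 + 60 = minute 290.
All tasks are finished once the last one completes. Finish times: Sauce base at 55, The braise at 70, Protein sear at 160, Sauce reduction at 220, Starch cooking at 290, Plating setup at 200. The latest is minute 290.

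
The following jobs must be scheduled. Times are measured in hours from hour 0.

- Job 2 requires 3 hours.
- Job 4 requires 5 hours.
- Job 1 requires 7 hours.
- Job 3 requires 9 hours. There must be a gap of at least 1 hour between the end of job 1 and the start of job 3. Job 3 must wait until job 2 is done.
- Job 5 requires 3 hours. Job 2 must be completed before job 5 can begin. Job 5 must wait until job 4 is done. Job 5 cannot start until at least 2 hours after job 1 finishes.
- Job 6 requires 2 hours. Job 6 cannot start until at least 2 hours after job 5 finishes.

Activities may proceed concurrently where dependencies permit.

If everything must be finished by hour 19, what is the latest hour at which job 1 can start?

Job 3 has no dependents, so it just needs to finish by hour 19. Starting by 19 − 9 = hour 10 achieves that.
To finish by hour 19, job 6 (duration 2) must start no later than hour 17.
Since job 6 (must start by hour 17, minus 2-hour gap → hour 15) depends on it, job 5 must finish by hour 15. Backing off its 3-hour duration gives a latest start of hour 12.
Job 1 feeds job 3 (must start by hour 10, minus 1-hour gap → hour 9); job 5 (must start by hour 12, minus 2-hour gap → hour 10). Taking the minimum, job 1 must finish by hour 9 and start by 9 − 7 = hour 2.

2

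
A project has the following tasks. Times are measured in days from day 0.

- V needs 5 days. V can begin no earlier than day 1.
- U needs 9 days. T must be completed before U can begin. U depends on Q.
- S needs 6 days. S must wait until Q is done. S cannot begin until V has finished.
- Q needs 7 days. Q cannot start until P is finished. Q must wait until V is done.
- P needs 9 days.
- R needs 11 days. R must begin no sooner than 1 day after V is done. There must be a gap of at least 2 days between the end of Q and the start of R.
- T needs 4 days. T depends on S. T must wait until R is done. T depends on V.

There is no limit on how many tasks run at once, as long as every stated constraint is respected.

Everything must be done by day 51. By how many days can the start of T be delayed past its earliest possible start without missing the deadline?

9

After its own release at day 1, V can start at day 1 and finishes at day 6.
P has no prerequisites, so it starts at day 0 and finishes at day 9.
Q has to wait for P (finishes day 9); V (finishes day 6). The latest of these is day 9, so Q runs day 9 to 9 + 7 = day 16.
For S: Q (finishes day 16); V (finishes day 6). Taking the maximum gives a start of day 16, and it finishes at 16 + 6 = day 22.
R cannot start until V (finishes day 6, plus 1-day gap → day 7); Q (finishes day 16, plus 2-day gap → day 18). The controlling bound is day 18, so R finishes at 18 + 11 = day 29.
For T: S (finishes day 22); R (finishes day 29); V (finishes day 6). Taking the maximum gives a start of day 29, and it finishes at 29 + 4 = day 33.

Working backward from the deadline:
U must finish by day 51; it takes 9 days, so it must start by 51 − 9 = day 42.
T feeds into U (must start by day 42); so T must finish by day 42 and therefore start by day 38.
So T can start as early as day 29 and as late as day 38, giving 38 − 29 = 9 days of slack.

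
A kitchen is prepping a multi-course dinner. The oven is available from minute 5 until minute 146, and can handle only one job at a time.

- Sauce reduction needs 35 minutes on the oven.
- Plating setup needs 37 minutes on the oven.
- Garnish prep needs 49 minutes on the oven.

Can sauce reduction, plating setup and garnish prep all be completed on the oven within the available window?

The oven window is 146 − 5 = 141 minutes.
Running back to back, the jobs need 35 + 37 + 49 = 121 minutes on the oven.
Since 121 ≤ 141, they fit within the window.

Yes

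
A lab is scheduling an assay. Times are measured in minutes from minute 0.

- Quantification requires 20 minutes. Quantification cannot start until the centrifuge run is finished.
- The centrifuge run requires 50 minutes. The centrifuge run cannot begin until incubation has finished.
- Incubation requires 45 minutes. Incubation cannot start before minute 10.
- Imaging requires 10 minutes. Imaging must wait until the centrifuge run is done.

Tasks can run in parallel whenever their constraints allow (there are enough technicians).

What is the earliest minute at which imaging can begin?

105

After its own release at minute 10, incubation can start at minute 10 and finishes at minute 55.
The centrifuge run waits on incubation (finishes minute 55), so it starts at minute 55 and finishes at 55 + 50 = minute 105.
Imaging waits on the centrifuge run (finishes minute 105), so the earliest it can start is minute 105.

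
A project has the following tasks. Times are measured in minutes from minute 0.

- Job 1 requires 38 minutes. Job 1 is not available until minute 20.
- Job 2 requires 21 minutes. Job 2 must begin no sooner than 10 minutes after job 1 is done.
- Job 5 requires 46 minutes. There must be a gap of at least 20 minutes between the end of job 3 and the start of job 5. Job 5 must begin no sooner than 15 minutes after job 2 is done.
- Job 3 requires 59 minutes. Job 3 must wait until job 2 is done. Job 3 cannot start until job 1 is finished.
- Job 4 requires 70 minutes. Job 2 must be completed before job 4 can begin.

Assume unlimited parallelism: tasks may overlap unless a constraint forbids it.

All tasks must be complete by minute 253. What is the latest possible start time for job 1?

Nothing follows job 5; the deadline of minute 253 is its only limit. It must start by 253 − 46 = minute 207.
Job 3 feeds into job 5 (must start by minute 207, minus 20-minute gap → minute 187); so job 3 must finish by minute 187 and therefore start by minute 128.
To finish by minute 253, job 4 (duration 70) must start no later than minute 183.
Job 2 must finish in time for job 3 (must start by minute 128); job 4 (must start by minute 183); job 5 (must start by minute 207, minus 15-minute gap → minute 192). The tightest is minute 128, so job 2 must start by 128 − 21 = minute 107.
Job 1 must finish in time for job 2 (must start by minute 107, minus 10-minute gap → minute 97); job 3 (must start by minute 128). The tightest is minute 97, so job 1 must start by 97 − 38 = minute 59.

59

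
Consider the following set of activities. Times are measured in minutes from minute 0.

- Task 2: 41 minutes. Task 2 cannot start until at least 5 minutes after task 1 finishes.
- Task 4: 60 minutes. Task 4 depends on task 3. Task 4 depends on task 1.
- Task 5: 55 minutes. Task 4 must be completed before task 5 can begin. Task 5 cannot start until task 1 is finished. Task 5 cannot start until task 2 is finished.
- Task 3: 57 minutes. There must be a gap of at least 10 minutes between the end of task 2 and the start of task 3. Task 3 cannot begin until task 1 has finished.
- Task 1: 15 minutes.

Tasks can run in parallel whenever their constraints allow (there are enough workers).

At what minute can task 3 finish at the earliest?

Task 1 can start immediately at minute 0; it finishes at minute 15.
After task 1 (finishes minute 15, plus 5-minute gap → minute 20), task 2 can start at minute 20 and finishes at minute 61.
Task 3 cannot start until task 2 (finishes minute 61, plus 10-minute gap → minute 71); task 1 (finishes minute 15). The controlling bound is minute 71, so task 3 finishes at 71 + 57 = minute 128.

128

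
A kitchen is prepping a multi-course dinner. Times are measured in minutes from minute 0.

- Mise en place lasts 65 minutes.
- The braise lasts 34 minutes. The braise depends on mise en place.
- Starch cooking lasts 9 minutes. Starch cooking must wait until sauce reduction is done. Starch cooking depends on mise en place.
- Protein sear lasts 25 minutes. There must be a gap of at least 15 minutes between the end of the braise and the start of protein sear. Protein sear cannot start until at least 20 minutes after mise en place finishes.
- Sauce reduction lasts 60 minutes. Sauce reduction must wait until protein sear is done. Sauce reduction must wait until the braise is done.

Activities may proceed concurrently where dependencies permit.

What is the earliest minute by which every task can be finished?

208

Mise en place has no prerequisites, so it starts at minute 0 and finishes at minute 65.
The braise waits on mise en place (finishes minute 65), so it starts at minute 65 and finishes at 65 + 34 = minute 99.
Protein sear needs all of the braise (finishes minute 99, plus 15-minute gap → minute 114); mise en place (finishes minute 65, plus 20-minute gap → minute 85). That puts its earliest start at minute 114; it finishes at 114 + 25 = minute 139.
Sauce reduction has to wait for protein sear (finishes minute 139); the braise (finishes minute 99). The latest of these is minute 139, so sauce reduction runs minute 139 to 139 + 60 = minute 199.
Starch cooking needs all of sauce reduction (finishes minute 199); mise en place (finishes minute 65). That puts its earliest start at minute 199; it finishes at 199 + 9 = minute 208.
All tasks are finished once the last one completes. Finish times: Mise en place at 65, The braise at 99, Protein sear at 139, Sauce reduction at 199, Starch cooking at 208. The latest is minute 208.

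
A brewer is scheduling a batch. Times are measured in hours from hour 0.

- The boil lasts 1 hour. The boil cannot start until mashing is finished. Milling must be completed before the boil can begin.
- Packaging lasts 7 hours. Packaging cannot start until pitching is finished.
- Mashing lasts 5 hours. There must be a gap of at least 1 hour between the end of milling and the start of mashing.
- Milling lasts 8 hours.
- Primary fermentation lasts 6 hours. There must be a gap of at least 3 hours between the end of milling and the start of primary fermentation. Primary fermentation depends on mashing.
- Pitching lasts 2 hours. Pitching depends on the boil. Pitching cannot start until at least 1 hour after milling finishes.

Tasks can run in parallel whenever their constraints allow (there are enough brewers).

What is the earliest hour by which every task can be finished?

24

Milling has no prerequisites, so it starts at hour 0 and finishes at hour 8.
Mashing waits on milling (finishes hour 8, plus 1-hour gap → hour 9), so it starts at hour 9 and finishes at 9 + 5 = hour 14.
Primary fermentation needs all of milling (finishes hour 8, plus 3-hour gap → hour 11); mashing (finishes hour 14). That puts its earliest start at hour 14; it finishes at 14 + 6 = hour 20.
The boil has to wait for mashing (finishes hour 14); milling (finishes hour 8). The latest of these is hour 14, so the boil runs hour 14 to 14 + 1 = hour 15.
For pitching: the boil (finishes hour 15); milling (finishes hour 8, plus 1-hour gap → hour 9). Taking the maximum gives a start of hour 15, and it finishes at 15 + 2 = hour 17.
Packaging waits on pitching (finishes hour 17), so it starts at hour 17 and finishes at 17 + 7 = hour 24.
All tasks are finished once the last one completes. Finish times: Milling at 8, Mashing at 14, The boil at 15, Pitching at 17, Primary fermentation at 20, Packaging at 24. The latest is hour 24.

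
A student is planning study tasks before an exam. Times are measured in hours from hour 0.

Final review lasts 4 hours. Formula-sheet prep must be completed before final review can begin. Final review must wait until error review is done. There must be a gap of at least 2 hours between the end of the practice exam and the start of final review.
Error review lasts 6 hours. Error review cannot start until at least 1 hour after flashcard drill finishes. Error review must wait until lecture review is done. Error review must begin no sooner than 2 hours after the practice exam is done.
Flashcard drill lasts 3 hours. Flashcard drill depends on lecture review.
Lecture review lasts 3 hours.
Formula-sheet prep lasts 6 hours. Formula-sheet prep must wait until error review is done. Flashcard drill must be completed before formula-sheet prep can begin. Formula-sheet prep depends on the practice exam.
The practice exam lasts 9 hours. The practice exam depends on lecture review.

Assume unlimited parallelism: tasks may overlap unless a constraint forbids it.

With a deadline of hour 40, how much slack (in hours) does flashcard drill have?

Lecture review has no prerequisites, so it starts at hour 0 and finishes at hour 3.
Flashcard drill waits on lecture review (finishes hour 3), so it starts at hour 3 and finishes at 3 + 3 = hour 6.

Working backward from the deadline:
Final review has no dependents, so it just needs to finish by hour 40. Starting by 40 − 4 = hour 36 achieves that.
Since final review (must start by hour 36) depends on it, formula-sheet prep must finish by hour 36. Backing off its 6-hour duration gives a latest start of hour 30.
Error review must finish in time for formula-sheet prep (must start by hour 30); final review (must start by hour 36). The tightest is hour 30, so error review must start by 30 − 6 = hour 24.
Flashcard drill feeds error review (must start by hour 24, minus 1-hour gap → hour 23); formula-sheet prep (must start by hour 30). Taking the minimum, flashcard drill must finish by hour 23 and start by 23 − 3 = hour 20.
So flashcard drill can start as early as hour 3 and as late as hour 20, giving 20 − 3 = 17 hours of slack.

17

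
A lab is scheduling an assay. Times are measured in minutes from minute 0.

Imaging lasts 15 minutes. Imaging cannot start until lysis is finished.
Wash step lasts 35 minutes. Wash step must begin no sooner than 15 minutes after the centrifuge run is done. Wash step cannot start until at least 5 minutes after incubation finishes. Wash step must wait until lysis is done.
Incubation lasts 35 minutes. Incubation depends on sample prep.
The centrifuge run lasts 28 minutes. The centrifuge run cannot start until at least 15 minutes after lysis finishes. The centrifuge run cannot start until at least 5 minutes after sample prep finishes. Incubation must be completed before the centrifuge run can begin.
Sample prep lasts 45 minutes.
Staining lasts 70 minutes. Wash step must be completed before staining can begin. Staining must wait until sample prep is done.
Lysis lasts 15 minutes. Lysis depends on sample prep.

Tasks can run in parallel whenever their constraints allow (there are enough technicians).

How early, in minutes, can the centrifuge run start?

80

Sample prep can start immediately at minute 0; it finishes at minute 45.
After sample prep (finishes minute 45), incubation can start at minute 45 and finishes at minute 80.
Lysis cannot begin until sample prep (finishes minute 45). It runs from minute 45 to 45 + 15 = minute 60.
The centrifuge run waits on lysis (finishes minute 60, plus 15-minute gap → minute 75); sample prep (finishes minute 45, plus 5-minute gap → minute 50); incubation (finishes minute 80). The latest of these is minute 80, which is the earliest the centrifuge run can start.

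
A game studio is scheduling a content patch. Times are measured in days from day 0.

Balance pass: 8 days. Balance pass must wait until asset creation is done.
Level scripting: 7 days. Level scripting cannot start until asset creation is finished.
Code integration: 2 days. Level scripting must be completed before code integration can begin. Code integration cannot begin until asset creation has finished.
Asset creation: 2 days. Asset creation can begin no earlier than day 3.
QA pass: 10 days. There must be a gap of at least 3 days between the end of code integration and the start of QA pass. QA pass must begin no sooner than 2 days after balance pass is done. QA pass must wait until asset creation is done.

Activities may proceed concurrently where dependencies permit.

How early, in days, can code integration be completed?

14

Asset creation waits on its own release at day 3, so it starts at day 3 and finishes at 3 + 2 = day 5.
After asset creation (finishes day 5), level scripting can start at day 5 and finishes at day 12.
For code integration: level scripting (finishes day 12); asset creation (finishes day 5). Taking the maximum gives a start of day 12, and it finishes at 12 + 2 = day 14.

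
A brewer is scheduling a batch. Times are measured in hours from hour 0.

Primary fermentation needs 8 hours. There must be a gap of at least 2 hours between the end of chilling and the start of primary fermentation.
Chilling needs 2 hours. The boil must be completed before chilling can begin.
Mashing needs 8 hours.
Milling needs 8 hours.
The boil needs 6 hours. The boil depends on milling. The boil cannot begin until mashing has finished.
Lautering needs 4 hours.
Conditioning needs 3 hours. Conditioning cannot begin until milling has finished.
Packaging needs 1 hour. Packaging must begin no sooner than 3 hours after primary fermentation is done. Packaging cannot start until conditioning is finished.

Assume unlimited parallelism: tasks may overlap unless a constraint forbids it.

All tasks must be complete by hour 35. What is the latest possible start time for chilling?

Packaging must finish by hour 35; it takes 1 hour, so it must start by 35 − 1 = hour 34.
Primary fermentation feeds into packaging (must start by hour 34, minus 3-hour gap → hour 31); so primary fermentation must finish by hour 31 and therefore start by hour 23.
Chilling has to be done before primary fermentation (must start by hour 23, minus 2-hour gap → hour 21). That means finishing by hour 21, i.e. starting by 21 − 2 = hour 19.

19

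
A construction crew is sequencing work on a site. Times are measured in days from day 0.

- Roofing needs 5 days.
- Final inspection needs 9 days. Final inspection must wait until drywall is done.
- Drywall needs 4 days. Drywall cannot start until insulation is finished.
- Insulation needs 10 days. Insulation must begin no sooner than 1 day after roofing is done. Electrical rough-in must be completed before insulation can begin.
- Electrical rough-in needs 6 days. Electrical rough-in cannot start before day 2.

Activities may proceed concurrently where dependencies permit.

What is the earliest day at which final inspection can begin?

Electrical rough-in cannot begin until its own release at day 2. It runs from day 2 to 2 + 6 = day 8.
Nothing blocks roofing, so it runs from day 0 to day 5.
Insulation needs all of roofing (finishes day 5, plus 1-day gap → day 6); electrical rough-in (finishes day 8). That puts its earliest start at day 8; it finishes at 8 + 10 = day 18.
Drywall cannot begin until insulation (finishes day 18). It runs from day 18 to 18 + 4 = day 22.
Final inspection waits on drywall (finishes day 22), so the earliest it can start is day 22.

22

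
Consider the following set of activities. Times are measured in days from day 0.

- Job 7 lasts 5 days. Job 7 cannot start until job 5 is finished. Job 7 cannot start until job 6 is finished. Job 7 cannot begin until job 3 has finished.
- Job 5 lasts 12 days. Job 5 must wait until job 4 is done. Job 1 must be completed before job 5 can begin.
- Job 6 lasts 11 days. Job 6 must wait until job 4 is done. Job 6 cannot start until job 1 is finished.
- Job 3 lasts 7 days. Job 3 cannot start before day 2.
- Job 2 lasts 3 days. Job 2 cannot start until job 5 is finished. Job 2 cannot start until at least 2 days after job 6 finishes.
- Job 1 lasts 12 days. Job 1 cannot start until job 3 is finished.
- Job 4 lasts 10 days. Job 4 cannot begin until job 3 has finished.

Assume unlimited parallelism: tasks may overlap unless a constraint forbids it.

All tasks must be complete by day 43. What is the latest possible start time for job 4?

Job 2 has no dependents, so it just needs to finish by day 43. Starting by 43 − 3 = day 40 achieves that.
Nothing follows job 7; the deadline of day 43 is its only limit. It must start by 43 − 5 = day 38.
For job 5: job 2 (must start by day 40); job 7 (must start by day 38). The most restrictive is day 38; with a 12-day duration, job 5 must start by day 26.
For job 6: job 2 (must start by day 40, minus 2-day gap → day 38); job 7 (must start by day 38). The most restrictive is day 38; with an 11-day duration, job 6 must start by day 27.
Job 4 feeds job 5 (must start by day 26); job 6 (must start by day 27). Taking the minimum, job 4 must finish by day 26 and start by 26 − 10 = day 16.

16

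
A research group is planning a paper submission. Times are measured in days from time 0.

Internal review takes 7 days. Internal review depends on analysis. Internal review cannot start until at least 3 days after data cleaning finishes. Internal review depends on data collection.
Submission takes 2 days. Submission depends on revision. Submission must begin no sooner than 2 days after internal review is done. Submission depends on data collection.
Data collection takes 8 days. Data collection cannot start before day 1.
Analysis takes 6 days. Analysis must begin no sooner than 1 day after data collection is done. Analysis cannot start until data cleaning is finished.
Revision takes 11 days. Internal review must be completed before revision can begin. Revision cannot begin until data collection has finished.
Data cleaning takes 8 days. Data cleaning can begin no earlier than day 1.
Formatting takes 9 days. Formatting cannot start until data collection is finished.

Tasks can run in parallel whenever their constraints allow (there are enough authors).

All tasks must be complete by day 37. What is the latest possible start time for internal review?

17

Submission has no dependents, so it just needs to finish by day 37. Starting by 37 − 2 = day 35 achieves that.
Revision has to be done before submission (must start by day 35). That means finishing by day 35, i.e. starting by 35 − 11 = day 24.
Internal review feeds revision (must start by day 24); submission (must start by day 35, minus 2-day gap → day 33). Taking the minimum, internal review must finish by day 24 and start by 24 − 7 = day 17.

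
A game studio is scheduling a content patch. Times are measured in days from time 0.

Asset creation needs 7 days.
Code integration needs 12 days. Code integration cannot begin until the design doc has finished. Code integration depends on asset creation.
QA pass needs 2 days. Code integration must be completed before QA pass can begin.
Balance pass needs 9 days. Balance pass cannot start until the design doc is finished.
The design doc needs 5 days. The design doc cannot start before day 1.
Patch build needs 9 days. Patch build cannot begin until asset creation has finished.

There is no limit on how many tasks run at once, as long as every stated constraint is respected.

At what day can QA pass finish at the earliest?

Asset creation has no prerequisites, so it starts at day 0 and finishes at day 7.
The design doc waits on its own release at day 1, so it starts at day 1 and finishes at 1 + 5 = day 6.
Code integration needs all of the design doc (finishes day 6); asset creation (finishes day 7). That puts its earliest start at day 7; it finishes at 7 + 12 = day 19.
After code integration (finishes day 19), QA pass can start at day 19 and finishes at day 21.

21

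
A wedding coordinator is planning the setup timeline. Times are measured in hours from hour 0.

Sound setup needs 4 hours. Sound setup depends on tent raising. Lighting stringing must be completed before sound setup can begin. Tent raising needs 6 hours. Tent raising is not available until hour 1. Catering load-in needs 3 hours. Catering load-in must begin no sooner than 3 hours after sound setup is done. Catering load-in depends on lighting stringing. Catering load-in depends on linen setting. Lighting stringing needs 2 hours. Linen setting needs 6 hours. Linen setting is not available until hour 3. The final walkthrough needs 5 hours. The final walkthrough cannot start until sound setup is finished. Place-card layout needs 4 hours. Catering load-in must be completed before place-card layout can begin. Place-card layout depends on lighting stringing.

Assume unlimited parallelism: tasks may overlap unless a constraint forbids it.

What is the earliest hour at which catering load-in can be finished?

17

Lighting stringing can start immediately at hour 0; it finishes at hour 2.
Linen setting cannot begin until its own release at hour 3. It runs from hour 3 to 3 + 6 = hour 9.
Tent raising waits on its own release at hour 1, so it starts at hour 1 and finishes at 1 + 6 = hour 7.
Sound setup cannot start until tent raising (finishes hour 7); lighting stringing (finishes hour 2). The controlling bound is hour 7, so sound setup finishes at 7 + 4 = hour 11.
Catering load-in needs all of sound setup (finishes hour 11, plus 3-hour gap → hour 14); lighting stringing (finishes hour 2); linen setting (finishes hour 9). That puts its earliest start at hour 14; it finishes at 14 + 3 = hour 17.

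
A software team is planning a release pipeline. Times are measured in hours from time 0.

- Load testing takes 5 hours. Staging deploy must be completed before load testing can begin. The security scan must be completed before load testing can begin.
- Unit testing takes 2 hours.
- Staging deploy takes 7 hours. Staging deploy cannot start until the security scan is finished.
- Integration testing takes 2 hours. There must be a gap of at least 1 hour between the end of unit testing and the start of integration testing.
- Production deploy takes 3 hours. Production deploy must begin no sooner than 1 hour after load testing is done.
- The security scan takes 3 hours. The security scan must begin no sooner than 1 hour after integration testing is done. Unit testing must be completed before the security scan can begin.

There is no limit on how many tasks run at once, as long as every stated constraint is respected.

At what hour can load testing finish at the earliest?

Unit testing has no prerequisites, so it starts at hour 0 and finishes at hour 2.
Integration testing waits on unit testing (finishes hour 2, plus 1-hour gap → hour 3), so it starts at hour 3 and finishes at 3 + 2 = hour 5.
The security scan has to wait for integration testing (finishes hour 5, plus 1-hour gap → hour 6); unit testing (finishes hour 2). The latest of these is hour 6, so the security scan runs hour 6 to 6 + 3 = hour 9.
Staging deploy waits on the security scan (finishes hour 9), so it starts at hour 9 and finishes at 9 + 7 = hour 16.
For load testing: staging deploy (finishes hour 16); the security scan (finishes hour 9). Taking the maximum gives a start of hour 16, and it finishes at 16 + 5 = hour 21.

21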